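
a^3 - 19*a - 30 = (a - 5)*(a + 2)*(a + 3)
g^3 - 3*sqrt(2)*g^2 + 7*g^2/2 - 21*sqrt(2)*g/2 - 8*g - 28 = (g + 7/2)*(g - 4*sqrt(2))*(g + sqrt(2))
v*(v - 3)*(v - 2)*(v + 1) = v^4 - 4*v^3 + v^2 + 6*v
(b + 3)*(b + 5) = b^2 + 8*b + 15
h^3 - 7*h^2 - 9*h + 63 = (h - 7)*(h - 3)*(h + 3)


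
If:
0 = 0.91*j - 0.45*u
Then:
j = 0.494505494505495*u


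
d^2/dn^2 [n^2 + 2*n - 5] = 2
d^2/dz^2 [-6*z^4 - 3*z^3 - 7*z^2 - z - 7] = -72*z^2 - 18*z - 14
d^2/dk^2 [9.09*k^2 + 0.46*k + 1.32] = 18.1800000000000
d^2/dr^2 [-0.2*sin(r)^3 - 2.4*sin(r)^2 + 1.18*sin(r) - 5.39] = -1.03*sin(r) - 0.45*sin(3*r) - 4.8*cos(2*r)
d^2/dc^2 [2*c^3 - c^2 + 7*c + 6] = 12*c - 2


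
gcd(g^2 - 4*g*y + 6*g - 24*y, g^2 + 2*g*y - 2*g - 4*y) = 1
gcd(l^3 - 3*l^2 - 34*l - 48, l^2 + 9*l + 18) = l + 3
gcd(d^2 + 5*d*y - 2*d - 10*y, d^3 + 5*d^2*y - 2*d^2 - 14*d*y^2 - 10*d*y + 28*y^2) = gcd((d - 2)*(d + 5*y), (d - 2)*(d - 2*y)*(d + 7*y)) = d - 2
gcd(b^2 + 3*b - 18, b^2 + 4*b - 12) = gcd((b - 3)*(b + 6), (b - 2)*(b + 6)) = b + 6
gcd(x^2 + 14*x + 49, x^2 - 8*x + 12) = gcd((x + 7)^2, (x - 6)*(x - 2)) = 1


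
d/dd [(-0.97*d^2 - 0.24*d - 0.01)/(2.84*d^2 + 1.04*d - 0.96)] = (-0.3272*d^2 + 1.9192*d + 0.2408)/(8.0656*d^4 + 5.9072*d^3 - 4.3712*d^2 - 1.9968*d + 0.9216)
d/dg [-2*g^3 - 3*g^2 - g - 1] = -6*g^2 - 6*g - 1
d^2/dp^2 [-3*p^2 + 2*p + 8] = -6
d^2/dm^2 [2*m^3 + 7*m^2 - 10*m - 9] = 12*m + 14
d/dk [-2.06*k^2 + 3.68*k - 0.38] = 3.68 - 4.12*k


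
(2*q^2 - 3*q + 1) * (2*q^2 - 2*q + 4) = 4*q^4 - 10*q^3 + 16*q^2 - 14*q + 4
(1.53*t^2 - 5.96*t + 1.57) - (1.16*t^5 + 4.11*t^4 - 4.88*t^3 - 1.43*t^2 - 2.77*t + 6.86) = -1.16*t^5 - 4.11*t^4 + 4.88*t^3 + 2.96*t^2 - 3.19*t - 5.29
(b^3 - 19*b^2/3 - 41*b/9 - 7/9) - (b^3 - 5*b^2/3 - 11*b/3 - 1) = -14*b^2/3 - 8*b/9 + 2/9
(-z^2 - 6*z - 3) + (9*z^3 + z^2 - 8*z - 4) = 9*z^3 - 14*z - 7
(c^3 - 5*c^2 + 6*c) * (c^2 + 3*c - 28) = c^5 - 2*c^4 - 37*c^3 + 158*c^2 - 168*c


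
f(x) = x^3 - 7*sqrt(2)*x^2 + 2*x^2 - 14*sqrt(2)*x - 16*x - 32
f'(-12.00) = 585.79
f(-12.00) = -2467.94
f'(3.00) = -56.20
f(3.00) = -183.49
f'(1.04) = -48.99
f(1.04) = -76.65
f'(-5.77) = 155.24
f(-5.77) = -280.54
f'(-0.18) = -32.86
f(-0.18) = -25.82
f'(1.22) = -50.61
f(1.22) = -85.62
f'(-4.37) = 90.53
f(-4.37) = -109.87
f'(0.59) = -44.08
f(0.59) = -55.67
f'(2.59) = -56.59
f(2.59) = -160.34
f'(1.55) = -53.08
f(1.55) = -102.74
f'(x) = 3*x^2 - 14*sqrt(2)*x + 4*x - 14*sqrt(2) - 16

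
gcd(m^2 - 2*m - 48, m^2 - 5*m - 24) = m - 8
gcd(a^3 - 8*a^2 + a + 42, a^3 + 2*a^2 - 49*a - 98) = a^2 - 5*a - 14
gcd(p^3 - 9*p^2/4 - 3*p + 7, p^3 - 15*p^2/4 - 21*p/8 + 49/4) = p^2 - p/4 - 7/2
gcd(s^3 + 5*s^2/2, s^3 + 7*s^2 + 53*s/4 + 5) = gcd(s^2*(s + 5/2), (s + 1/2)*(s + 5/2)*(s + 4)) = s + 5/2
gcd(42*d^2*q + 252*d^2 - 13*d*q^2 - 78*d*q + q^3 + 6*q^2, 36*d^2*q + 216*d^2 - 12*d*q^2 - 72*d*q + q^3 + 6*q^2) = -6*d*q - 36*d + q^2 + 6*q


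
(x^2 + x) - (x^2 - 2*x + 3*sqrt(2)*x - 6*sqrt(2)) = -3*sqrt(2)*x + 3*x + 6*sqrt(2)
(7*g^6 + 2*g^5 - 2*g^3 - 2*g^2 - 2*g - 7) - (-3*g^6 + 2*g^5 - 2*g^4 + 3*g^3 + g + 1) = 10*g^6 + 2*g^4 - 5*g^3 - 2*g^2 - 3*g - 8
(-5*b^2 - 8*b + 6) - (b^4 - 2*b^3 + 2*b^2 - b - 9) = -b^4 + 2*b^3 - 7*b^2 - 7*b + 15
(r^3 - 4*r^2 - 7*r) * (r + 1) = r^4 - 3*r^3 - 11*r^2 - 7*r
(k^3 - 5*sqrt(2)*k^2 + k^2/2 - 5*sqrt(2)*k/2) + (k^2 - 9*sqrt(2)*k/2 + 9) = k^3 - 5*sqrt(2)*k^2 + 3*k^2/2 - 7*sqrt(2)*k + 9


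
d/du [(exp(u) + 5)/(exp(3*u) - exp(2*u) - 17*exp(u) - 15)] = ((exp(u) + 5)*(-3*exp(2*u) + 2*exp(u) + 17) + exp(3*u) - exp(2*u) - 17*exp(u) - 15)*exp(u)/(-exp(3*u) + exp(2*u) + 17*exp(u) + 15)^2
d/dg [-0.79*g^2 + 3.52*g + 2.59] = 3.52 - 1.58*g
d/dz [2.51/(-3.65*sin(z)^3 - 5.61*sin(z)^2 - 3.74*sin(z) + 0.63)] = (27.4845*sin(z)^2 + 28.1622*sin(z) + 9.3874)*cos(z)/(3.65*sin(z)^3 + 5.61*sin(z)^2 + 3.74*sin(z) - 0.63)^2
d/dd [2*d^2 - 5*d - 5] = 4*d - 5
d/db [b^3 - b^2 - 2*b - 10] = 3*b^2 - 2*b - 2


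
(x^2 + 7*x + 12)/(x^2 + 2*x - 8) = (x + 3)/(x - 2)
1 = 1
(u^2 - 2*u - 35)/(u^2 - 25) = (u - 7)/(u - 5)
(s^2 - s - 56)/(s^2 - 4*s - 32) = (s + 7)/(s + 4)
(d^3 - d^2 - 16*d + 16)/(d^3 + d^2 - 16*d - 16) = (d - 1)/(d + 1)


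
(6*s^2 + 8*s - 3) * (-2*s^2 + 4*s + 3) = -12*s^4 + 8*s^3 + 56*s^2 + 12*s - 9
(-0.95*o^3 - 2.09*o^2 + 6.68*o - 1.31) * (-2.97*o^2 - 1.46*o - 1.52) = 2.8215*o^5 + 7.5943*o^4 - 15.3442*o^3 - 2.6853*o^2 - 8.241*o + 1.9912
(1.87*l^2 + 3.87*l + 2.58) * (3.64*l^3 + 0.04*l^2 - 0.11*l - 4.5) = 6.8068*l^5 + 14.1616*l^4 + 9.3403*l^3 - 8.7375*l^2 - 17.6988*l - 11.61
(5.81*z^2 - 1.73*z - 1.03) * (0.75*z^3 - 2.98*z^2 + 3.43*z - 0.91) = 4.3575*z^5 - 18.6113*z^4 + 24.3112*z^3 - 8.1516*z^2 - 1.9586*z + 0.9373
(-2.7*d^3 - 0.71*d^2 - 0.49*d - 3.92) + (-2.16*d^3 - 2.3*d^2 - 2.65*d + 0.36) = -4.86*d^3 - 3.01*d^2 - 3.14*d - 3.56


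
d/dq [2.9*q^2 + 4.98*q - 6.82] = 5.8*q + 4.98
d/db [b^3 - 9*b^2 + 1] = 3*b*(b - 6)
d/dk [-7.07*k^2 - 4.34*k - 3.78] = -14.14*k - 4.34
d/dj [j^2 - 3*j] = 2*j - 3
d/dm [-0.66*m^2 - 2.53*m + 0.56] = -1.32*m - 2.53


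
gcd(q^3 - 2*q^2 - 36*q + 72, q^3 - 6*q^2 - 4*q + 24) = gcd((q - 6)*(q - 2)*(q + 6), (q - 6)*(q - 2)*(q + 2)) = q^2 - 8*q + 12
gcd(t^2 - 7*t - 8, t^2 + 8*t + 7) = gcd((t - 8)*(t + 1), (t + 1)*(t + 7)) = t + 1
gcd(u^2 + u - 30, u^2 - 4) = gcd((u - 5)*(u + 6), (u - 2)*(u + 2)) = 1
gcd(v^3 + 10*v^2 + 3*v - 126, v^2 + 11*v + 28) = v + 7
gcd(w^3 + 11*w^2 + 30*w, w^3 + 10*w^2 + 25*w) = w^2 + 5*w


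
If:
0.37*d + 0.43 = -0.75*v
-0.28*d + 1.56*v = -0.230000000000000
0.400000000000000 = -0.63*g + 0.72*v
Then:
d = -0.63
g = -0.93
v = -0.26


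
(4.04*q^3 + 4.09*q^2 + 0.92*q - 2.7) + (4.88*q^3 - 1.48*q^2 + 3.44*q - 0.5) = 8.92*q^3 + 2.61*q^2 + 4.36*q - 3.2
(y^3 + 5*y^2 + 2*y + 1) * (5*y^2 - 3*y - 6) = 5*y^5 + 22*y^4 - 11*y^3 - 31*y^2 - 15*y - 6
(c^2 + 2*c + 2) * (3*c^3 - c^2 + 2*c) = 3*c^5 + 5*c^4 + 6*c^3 + 2*c^2 + 4*c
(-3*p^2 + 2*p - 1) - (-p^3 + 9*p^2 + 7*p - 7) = p^3 - 12*p^2 - 5*p + 6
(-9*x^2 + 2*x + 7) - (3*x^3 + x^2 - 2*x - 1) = -3*x^3 - 10*x^2 + 4*x + 8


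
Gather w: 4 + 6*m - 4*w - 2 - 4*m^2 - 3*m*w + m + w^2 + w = -4*m^2 + 7*m + w^2 + w*(-3*m - 3) + 2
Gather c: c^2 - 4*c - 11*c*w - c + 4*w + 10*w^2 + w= c^2 + c*(-11*w - 5) + 10*w^2 + 5*w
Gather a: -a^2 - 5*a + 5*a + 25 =25 - a^2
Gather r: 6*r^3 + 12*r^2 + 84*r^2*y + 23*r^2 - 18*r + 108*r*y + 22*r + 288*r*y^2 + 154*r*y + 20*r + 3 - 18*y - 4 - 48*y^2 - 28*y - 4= 6*r^3 + r^2*(84*y + 35) + r*(288*y^2 + 262*y + 24) - 48*y^2 - 46*y - 5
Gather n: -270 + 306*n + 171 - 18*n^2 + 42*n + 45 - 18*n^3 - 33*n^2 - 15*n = -18*n^3 - 51*n^2 + 333*n - 54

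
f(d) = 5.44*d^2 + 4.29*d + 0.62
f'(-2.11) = -18.67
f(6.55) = 262.11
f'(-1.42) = -11.16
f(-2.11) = 15.79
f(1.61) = 21.63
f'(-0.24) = 1.68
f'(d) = 10.88*d + 4.29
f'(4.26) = 50.64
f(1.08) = 11.60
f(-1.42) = 5.50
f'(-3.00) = -28.35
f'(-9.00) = -93.63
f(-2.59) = 26.00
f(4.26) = 117.62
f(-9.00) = 402.65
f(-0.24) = -0.10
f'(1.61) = 21.81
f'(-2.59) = -23.89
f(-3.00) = 36.71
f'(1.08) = 16.04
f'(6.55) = 75.55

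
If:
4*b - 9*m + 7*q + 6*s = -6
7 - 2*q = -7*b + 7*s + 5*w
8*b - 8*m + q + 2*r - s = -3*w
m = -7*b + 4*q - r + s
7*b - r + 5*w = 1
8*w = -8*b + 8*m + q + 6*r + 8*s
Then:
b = -37072/82989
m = 580/27663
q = -49943/82989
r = 121189/165978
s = 1735/55326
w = 17915/18442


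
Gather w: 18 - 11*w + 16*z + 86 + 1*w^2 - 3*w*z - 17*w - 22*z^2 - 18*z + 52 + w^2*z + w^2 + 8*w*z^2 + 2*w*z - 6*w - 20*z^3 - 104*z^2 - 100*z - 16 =w^2*(z + 2) + w*(8*z^2 - z - 34) - 20*z^3 - 126*z^2 - 102*z + 140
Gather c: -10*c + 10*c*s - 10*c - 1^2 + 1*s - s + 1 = c*(10*s - 20)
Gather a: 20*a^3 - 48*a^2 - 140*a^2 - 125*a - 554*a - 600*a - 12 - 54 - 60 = 20*a^3 - 188*a^2 - 1279*a - 126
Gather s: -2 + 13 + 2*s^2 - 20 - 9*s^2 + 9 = -7*s^2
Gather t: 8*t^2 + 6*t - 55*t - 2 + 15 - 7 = 8*t^2 - 49*t + 6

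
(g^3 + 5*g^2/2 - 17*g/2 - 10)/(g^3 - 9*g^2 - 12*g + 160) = (2*g^2 - 3*g - 5)/(2*(g^2 - 13*g + 40))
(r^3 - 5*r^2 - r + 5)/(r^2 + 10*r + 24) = (r^3 - 5*r^2 - r + 5)/(r^2 + 10*r + 24)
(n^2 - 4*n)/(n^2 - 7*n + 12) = n/(n - 3)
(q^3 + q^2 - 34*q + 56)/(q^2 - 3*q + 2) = (q^2 + 3*q - 28)/(q - 1)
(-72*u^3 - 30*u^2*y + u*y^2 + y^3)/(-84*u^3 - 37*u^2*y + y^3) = (-6*u + y)/(-7*u + y)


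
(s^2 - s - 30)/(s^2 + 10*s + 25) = (s - 6)/(s + 5)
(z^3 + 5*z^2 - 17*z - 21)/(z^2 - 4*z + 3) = (z^2 + 8*z + 7)/(z - 1)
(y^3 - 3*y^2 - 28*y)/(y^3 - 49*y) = (y + 4)/(y + 7)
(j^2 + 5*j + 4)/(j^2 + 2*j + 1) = (j + 4)/(j + 1)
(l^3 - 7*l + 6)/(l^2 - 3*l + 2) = l + 3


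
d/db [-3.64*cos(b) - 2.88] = 3.64*sin(b)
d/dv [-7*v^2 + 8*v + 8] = 8 - 14*v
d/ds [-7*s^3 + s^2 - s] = -21*s^2 + 2*s - 1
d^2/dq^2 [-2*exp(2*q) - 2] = -8*exp(2*q)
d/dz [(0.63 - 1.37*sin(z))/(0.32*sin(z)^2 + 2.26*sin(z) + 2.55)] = (0.4384*sin(z)^2 - 0.4032*sin(z) - 4.9173)*cos(z)/(0.1024*sin(z)^4 + 1.4464*sin(z)^3 + 6.7396*sin(z)^2 + 11.526*sin(z) + 6.5025)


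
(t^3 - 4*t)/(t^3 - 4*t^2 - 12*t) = (t - 2)/(t - 6)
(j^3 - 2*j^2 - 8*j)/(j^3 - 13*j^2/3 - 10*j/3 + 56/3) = 3*j/(3*j - 7)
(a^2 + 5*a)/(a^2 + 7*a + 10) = a/(a + 2)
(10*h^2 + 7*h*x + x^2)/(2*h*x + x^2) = (5*h + x)/x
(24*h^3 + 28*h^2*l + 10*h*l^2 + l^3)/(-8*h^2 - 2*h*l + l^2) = (-12*h^2 - 8*h*l - l^2)/(4*h - l)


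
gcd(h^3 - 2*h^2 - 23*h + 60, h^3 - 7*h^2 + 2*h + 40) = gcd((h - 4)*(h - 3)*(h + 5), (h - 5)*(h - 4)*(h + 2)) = h - 4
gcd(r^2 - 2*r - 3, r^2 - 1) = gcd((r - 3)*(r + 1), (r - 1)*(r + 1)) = r + 1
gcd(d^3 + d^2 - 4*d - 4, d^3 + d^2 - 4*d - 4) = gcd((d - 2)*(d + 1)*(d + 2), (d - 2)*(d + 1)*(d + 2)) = d^3 + d^2 - 4*d - 4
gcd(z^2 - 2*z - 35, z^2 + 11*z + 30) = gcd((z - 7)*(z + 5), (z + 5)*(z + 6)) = z + 5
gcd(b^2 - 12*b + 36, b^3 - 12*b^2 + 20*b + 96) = b - 6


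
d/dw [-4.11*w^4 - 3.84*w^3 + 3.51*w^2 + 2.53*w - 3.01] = -16.44*w^3 - 11.52*w^2 + 7.02*w + 2.53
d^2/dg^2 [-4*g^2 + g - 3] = -8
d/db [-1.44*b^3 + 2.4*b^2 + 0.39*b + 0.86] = -4.32*b^2 + 4.8*b + 0.39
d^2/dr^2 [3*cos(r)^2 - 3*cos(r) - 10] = 3*cos(r) - 6*cos(2*r)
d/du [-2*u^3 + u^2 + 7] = 2*u*(1 - 3*u)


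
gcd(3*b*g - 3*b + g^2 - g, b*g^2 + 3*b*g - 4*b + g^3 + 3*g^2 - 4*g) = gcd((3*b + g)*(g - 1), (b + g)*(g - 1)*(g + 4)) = g - 1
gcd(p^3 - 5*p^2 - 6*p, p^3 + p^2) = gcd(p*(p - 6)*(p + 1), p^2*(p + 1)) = p^2 + p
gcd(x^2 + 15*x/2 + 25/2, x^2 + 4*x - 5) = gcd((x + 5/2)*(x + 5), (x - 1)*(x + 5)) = x + 5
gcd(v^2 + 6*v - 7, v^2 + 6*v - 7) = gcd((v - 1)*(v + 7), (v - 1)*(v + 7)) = v^2 + 6*v - 7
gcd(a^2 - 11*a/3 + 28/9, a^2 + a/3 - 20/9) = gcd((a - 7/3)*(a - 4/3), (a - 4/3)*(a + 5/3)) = a - 4/3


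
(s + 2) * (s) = s^2 + 2*s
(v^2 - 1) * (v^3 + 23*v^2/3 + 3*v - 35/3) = v^5 + 23*v^4/3 + 2*v^3 - 58*v^2/3 - 3*v + 35/3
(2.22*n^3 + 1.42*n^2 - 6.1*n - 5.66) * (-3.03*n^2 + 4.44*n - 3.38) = -6.7266*n^5 + 5.5542*n^4 + 17.2842*n^3 - 14.7338*n^2 - 4.5124*n + 19.1308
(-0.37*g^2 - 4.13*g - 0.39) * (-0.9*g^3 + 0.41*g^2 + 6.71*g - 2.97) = 0.333*g^5 + 3.5653*g^4 - 3.825*g^3 - 26.7733*g^2 + 9.6492*g + 1.1583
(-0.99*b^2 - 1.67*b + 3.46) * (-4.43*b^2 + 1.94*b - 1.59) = 4.3857*b^4 + 5.4775*b^3 - 16.9935*b^2 + 9.3677*b - 5.5014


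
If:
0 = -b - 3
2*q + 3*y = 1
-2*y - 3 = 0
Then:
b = -3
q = 11/4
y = -3/2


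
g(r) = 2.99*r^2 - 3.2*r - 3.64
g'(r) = 5.98*r - 3.2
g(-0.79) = 0.75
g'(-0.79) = -7.92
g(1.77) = 0.06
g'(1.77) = 7.38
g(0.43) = -4.46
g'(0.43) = -0.63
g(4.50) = 42.51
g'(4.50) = 23.71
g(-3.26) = 38.57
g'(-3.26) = -22.69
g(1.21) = -3.13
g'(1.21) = 4.04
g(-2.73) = 27.38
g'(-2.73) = -19.53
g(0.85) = -4.20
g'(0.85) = 1.88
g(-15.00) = 717.11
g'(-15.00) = -92.90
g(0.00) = -3.64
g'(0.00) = -3.20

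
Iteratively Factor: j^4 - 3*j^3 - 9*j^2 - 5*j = (j)*(j^3 - 3*j^2 - 9*j - 5) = j*(j + 1)*(j^2 - 4*j - 5) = j*(j + 1)^2*(j - 5)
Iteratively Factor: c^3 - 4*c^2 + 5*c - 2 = (c - 1)*(c^2 - 3*c + 2) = (c - 1)^2*(c - 2)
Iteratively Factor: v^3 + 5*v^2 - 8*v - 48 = (v + 4)*(v^2 + v - 12) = (v - 3)*(v + 4)*(v + 4)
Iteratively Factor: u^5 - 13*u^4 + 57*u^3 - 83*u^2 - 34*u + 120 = (u - 5)*(u^4 - 8*u^3 + 17*u^2 + 2*u - 24) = (u - 5)*(u + 1)*(u^3 - 9*u^2 + 26*u - 24) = (u - 5)*(u - 2)*(u + 1)*(u^2 - 7*u + 12) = (u - 5)*(u - 3)*(u - 2)*(u + 1)*(u - 4)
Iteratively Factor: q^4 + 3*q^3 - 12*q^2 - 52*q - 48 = (q + 3)*(q^3 - 12*q - 16) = (q + 2)*(q + 3)*(q^2 - 2*q - 8) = (q + 2)^2*(q + 3)*(q - 4)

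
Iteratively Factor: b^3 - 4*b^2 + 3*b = (b)*(b^2 - 4*b + 3) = b*(b - 3)*(b - 1)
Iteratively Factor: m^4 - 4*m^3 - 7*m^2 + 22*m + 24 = (m + 2)*(m^3 - 6*m^2 + 5*m + 12) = (m - 4)*(m + 2)*(m^2 - 2*m - 3) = (m - 4)*(m + 1)*(m + 2)*(m - 3)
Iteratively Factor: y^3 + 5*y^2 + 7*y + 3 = (y + 1)*(y^2 + 4*y + 3) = (y + 1)*(y + 3)*(y + 1)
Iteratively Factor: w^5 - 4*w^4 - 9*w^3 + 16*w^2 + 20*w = (w - 5)*(w^4 + w^3 - 4*w^2 - 4*w) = (w - 5)*(w + 1)*(w^3 - 4*w) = (w - 5)*(w - 2)*(w + 1)*(w^2 + 2*w) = (w - 5)*(w - 2)*(w + 1)*(w + 2)*(w)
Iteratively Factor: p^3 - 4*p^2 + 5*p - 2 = (p - 1)*(p^2 - 3*p + 2) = (p - 2)*(p - 1)*(p - 1)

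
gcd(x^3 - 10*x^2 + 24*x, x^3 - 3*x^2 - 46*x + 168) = x^2 - 10*x + 24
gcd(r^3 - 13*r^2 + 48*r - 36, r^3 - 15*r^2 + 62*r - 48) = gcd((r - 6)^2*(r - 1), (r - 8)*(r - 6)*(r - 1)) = r^2 - 7*r + 6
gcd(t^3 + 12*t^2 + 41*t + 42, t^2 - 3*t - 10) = t + 2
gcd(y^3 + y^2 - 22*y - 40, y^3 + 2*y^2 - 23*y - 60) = y^2 - y - 20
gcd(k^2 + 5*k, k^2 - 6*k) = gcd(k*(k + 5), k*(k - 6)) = k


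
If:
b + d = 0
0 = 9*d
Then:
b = 0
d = 0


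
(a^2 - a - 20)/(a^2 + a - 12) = (a - 5)/(a - 3)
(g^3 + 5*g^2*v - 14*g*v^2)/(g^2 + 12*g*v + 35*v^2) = g*(g - 2*v)/(g + 5*v)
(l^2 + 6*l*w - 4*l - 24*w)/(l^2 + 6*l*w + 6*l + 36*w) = (l - 4)/(l + 6)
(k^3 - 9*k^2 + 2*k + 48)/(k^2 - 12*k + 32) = (k^2 - k - 6)/(k - 4)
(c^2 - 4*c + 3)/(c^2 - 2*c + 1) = (c - 3)/(c - 1)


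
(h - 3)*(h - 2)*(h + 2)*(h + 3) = h^4 - 13*h^2 + 36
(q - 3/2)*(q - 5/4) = q^2 - 11*q/4 + 15/8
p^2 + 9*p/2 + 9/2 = (p + 3/2)*(p + 3)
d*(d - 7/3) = d^2 - 7*d/3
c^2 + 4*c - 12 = (c - 2)*(c + 6)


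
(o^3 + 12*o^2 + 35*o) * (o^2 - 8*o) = o^5 + 4*o^4 - 61*o^3 - 280*o^2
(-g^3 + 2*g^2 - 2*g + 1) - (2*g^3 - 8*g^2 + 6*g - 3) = -3*g^3 + 10*g^2 - 8*g + 4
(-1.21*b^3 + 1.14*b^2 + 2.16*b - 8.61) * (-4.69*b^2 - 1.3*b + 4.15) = 5.6749*b^5 - 3.7736*b^4 - 16.6339*b^3 + 42.3039*b^2 + 20.157*b - 35.7315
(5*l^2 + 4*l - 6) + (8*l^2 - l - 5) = 13*l^2 + 3*l - 11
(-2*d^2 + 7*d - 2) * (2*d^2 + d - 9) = -4*d^4 + 12*d^3 + 21*d^2 - 65*d + 18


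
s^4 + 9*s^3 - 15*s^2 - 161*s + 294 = (s - 3)*(s - 2)*(s + 7)^2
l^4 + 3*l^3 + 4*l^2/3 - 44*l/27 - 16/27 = (l - 2/3)*(l + 1/3)*(l + 4/3)*(l + 2)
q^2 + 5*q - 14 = (q - 2)*(q + 7)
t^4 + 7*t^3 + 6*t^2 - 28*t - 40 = (t - 2)*(t + 2)^2*(t + 5)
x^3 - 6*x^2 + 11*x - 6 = (x - 3)*(x - 2)*(x - 1)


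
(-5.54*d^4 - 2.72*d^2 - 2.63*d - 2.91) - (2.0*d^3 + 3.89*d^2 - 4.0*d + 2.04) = -5.54*d^4 - 2.0*d^3 - 6.61*d^2 + 1.37*d - 4.95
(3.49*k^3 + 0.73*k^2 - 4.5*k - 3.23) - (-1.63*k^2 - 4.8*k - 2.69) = 3.49*k^3 + 2.36*k^2 + 0.3*k - 0.54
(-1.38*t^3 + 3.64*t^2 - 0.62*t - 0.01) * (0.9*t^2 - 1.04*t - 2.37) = -1.242*t^5 + 4.7112*t^4 - 1.073*t^3 - 7.991*t^2 + 1.4798*t + 0.0237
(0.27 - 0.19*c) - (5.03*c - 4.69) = 4.96 - 5.22*c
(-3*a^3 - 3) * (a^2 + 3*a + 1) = -3*a^5 - 9*a^4 - 3*a^3 - 3*a^2 - 9*a - 3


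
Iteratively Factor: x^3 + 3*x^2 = (x)*(x^2 + 3*x) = x^2*(x + 3)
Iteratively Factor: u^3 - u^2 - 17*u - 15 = (u - 5)*(u^2 + 4*u + 3) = (u - 5)*(u + 1)*(u + 3)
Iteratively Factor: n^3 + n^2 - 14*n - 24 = (n - 4)*(n^2 + 5*n + 6) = (n - 4)*(n + 2)*(n + 3)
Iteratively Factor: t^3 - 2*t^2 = (t)*(t^2 - 2*t) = t*(t - 2)*(t)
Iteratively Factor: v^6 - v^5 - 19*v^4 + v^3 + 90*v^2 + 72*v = (v)*(v^5 - v^4 - 19*v^3 + v^2 + 90*v + 72) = v*(v + 1)*(v^4 - 2*v^3 - 17*v^2 + 18*v + 72) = v*(v + 1)*(v + 3)*(v^3 - 5*v^2 - 2*v + 24) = v*(v + 1)*(v + 2)*(v + 3)*(v^2 - 7*v + 12) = v*(v - 4)*(v + 1)*(v + 2)*(v + 3)*(v - 3)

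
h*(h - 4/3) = h^2 - 4*h/3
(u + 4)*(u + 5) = u^2 + 9*u + 20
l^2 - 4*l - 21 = (l - 7)*(l + 3)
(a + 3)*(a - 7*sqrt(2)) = a^2 - 7*sqrt(2)*a + 3*a - 21*sqrt(2)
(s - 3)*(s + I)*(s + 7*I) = s^3 - 3*s^2 + 8*I*s^2 - 7*s - 24*I*s + 21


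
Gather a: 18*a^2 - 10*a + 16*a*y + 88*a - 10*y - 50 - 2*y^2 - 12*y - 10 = 18*a^2 + a*(16*y + 78) - 2*y^2 - 22*y - 60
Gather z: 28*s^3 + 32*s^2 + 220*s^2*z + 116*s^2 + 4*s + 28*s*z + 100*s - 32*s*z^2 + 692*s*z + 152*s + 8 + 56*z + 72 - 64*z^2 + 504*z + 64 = 28*s^3 + 148*s^2 + 256*s + z^2*(-32*s - 64) + z*(220*s^2 + 720*s + 560) + 144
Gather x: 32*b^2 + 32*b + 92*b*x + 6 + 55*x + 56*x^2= 32*b^2 + 32*b + 56*x^2 + x*(92*b + 55) + 6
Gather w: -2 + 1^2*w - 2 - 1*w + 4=0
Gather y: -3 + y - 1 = y - 4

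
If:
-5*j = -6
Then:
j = 6/5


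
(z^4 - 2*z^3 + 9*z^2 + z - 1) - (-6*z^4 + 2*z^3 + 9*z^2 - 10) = 7*z^4 - 4*z^3 + z + 9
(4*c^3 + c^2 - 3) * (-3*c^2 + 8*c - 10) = -12*c^5 + 29*c^4 - 32*c^3 - c^2 - 24*c + 30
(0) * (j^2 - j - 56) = 0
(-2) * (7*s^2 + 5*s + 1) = -14*s^2 - 10*s - 2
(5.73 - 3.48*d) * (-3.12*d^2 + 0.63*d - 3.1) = 10.8576*d^3 - 20.07*d^2 + 14.3979*d - 17.763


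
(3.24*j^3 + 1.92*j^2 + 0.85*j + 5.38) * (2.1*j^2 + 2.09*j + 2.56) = 6.804*j^5 + 10.8036*j^4 + 14.0922*j^3 + 17.9897*j^2 + 13.4202*j + 13.7728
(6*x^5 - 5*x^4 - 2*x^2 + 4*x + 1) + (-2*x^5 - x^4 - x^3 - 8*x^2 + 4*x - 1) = 4*x^5 - 6*x^4 - x^3 - 10*x^2 + 8*x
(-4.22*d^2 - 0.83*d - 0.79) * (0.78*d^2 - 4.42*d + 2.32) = -3.2916*d^4 + 18.005*d^3 - 6.738*d^2 + 1.5662*d - 1.8328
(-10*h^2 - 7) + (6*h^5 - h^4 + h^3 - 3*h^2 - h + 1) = 6*h^5 - h^4 + h^3 - 13*h^2 - h - 6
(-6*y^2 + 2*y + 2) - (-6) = -6*y^2 + 2*y + 8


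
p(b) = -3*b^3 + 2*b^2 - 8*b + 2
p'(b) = -9*b^2 + 4*b - 8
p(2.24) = -39.60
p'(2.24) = -44.20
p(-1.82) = 41.27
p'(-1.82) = -45.09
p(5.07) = -378.12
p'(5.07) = -219.06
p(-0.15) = 3.26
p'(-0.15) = -8.80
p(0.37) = -0.84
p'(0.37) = -7.75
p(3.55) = -135.41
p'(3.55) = -107.22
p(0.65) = -3.18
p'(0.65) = -9.20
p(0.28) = -0.15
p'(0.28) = -7.59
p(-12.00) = 5570.00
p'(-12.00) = -1352.00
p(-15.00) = 10697.00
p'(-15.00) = -2093.00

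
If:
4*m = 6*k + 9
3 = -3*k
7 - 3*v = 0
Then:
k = -1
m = 3/4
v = 7/3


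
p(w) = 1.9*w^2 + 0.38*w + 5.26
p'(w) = 3.8*w + 0.38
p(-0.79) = 6.15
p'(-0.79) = -2.62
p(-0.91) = 6.49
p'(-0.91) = -3.08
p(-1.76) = 10.48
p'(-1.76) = -6.31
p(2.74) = 20.57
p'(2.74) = 10.79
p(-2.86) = 19.71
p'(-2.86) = -10.49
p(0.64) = 6.28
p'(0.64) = 2.81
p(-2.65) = 17.60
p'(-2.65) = -9.69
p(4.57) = 46.68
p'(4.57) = 17.75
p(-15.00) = 427.06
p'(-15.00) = -56.62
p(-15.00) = 427.06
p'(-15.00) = -56.62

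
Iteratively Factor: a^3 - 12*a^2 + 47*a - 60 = (a - 4)*(a^2 - 8*a + 15) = (a - 4)*(a - 3)*(a - 5)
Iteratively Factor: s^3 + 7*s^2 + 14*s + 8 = (s + 2)*(s^2 + 5*s + 4) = (s + 1)*(s + 2)*(s + 4)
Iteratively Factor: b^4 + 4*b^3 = (b)*(b^3 + 4*b^2) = b*(b + 4)*(b^2) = b^2*(b + 4)*(b)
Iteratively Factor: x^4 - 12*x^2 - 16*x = (x)*(x^3 - 12*x - 16) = x*(x + 2)*(x^2 - 2*x - 8) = x*(x - 4)*(x + 2)*(x + 2)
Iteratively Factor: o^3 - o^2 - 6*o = (o)*(o^2 - o - 6) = o*(o - 3)*(o + 2)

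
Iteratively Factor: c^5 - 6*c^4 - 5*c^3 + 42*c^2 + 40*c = (c + 2)*(c^4 - 8*c^3 + 11*c^2 + 20*c) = (c + 1)*(c + 2)*(c^3 - 9*c^2 + 20*c) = (c - 4)*(c + 1)*(c + 2)*(c^2 - 5*c) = (c - 5)*(c - 4)*(c + 1)*(c + 2)*(c)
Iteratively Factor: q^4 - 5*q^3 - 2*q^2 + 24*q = (q - 3)*(q^3 - 2*q^2 - 8*q) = q*(q - 3)*(q^2 - 2*q - 8) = q*(q - 4)*(q - 3)*(q + 2)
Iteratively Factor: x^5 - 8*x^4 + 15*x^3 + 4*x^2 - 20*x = (x)*(x^4 - 8*x^3 + 15*x^2 + 4*x - 20) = x*(x - 2)*(x^3 - 6*x^2 + 3*x + 10) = x*(x - 5)*(x - 2)*(x^2 - x - 2) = x*(x - 5)*(x - 2)*(x + 1)*(x - 2)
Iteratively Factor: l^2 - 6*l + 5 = (l - 5)*(l - 1)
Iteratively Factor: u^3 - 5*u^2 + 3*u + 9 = (u - 3)*(u^2 - 2*u - 3) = (u - 3)^2*(u + 1)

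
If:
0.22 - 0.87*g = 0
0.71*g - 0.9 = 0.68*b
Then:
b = -1.06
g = 0.25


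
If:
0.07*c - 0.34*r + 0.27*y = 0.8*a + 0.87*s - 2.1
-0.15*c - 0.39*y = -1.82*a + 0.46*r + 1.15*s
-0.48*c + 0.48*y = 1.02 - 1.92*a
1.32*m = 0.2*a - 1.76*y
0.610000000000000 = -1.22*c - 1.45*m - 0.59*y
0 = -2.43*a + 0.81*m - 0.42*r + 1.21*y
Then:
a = 0.35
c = -2.31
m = 2.16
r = -2.42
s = 2.36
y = -1.58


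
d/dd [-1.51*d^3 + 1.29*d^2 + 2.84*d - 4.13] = -4.53*d^2 + 2.58*d + 2.84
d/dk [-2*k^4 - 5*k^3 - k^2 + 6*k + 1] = -8*k^3 - 15*k^2 - 2*k + 6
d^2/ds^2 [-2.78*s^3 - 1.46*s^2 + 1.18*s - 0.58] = -16.68*s - 2.92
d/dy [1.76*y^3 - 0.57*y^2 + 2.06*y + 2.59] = 5.28*y^2 - 1.14*y + 2.06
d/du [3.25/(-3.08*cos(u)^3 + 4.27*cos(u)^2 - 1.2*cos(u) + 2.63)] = (-30.03*cos(u)^2 + 27.755*cos(u) - 3.9)*sin(u)/(3.08*cos(u)^3 - 4.27*cos(u)^2 + 1.2*cos(u) - 2.63)^2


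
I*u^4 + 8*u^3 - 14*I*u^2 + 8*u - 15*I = (u - 5*I)*(u - 3*I)*(u + I)*(I*u + 1)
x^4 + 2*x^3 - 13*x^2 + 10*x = x*(x - 2)*(x - 1)*(x + 5)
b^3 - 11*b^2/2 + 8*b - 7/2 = (b - 7/2)*(b - 1)^2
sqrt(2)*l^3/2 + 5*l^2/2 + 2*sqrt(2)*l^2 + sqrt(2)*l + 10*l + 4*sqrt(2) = (l + 4)*(l + 2*sqrt(2))*(sqrt(2)*l/2 + 1/2)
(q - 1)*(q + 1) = q^2 - 1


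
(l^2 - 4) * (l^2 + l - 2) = l^4 + l^3 - 6*l^2 - 4*l + 8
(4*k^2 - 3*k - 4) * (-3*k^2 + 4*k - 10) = -12*k^4 + 25*k^3 - 40*k^2 + 14*k + 40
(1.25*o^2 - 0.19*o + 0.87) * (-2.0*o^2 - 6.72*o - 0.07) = -2.5*o^4 - 8.02*o^3 - 0.5507*o^2 - 5.8331*o - 0.0609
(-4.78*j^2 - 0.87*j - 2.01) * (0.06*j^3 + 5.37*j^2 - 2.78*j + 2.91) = -0.2868*j^5 - 25.7208*j^4 + 8.4959*j^3 - 22.2849*j^2 + 3.0561*j - 5.8491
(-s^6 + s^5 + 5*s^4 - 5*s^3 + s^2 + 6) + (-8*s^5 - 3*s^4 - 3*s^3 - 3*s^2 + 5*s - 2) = -s^6 - 7*s^5 + 2*s^4 - 8*s^3 - 2*s^2 + 5*s + 4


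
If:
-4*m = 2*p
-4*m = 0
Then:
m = 0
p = 0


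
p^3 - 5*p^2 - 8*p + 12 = (p - 6)*(p - 1)*(p + 2)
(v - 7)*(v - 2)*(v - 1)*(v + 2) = v^4 - 8*v^3 + 3*v^2 + 32*v - 28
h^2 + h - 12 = (h - 3)*(h + 4)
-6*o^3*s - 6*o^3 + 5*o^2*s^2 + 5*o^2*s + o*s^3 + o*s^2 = (-o + s)*(6*o + s)*(o*s + o)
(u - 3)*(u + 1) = u^2 - 2*u - 3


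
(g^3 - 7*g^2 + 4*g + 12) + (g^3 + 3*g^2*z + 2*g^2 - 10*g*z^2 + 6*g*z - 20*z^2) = 2*g^3 + 3*g^2*z - 5*g^2 - 10*g*z^2 + 6*g*z + 4*g - 20*z^2 + 12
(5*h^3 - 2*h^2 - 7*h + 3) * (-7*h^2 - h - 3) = -35*h^5 + 9*h^4 + 36*h^3 - 8*h^2 + 18*h - 9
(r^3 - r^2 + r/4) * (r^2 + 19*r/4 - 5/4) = r^5 + 15*r^4/4 - 23*r^3/4 + 39*r^2/16 - 5*r/16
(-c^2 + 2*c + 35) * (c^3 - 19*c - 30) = -c^5 + 2*c^4 + 54*c^3 - 8*c^2 - 725*c - 1050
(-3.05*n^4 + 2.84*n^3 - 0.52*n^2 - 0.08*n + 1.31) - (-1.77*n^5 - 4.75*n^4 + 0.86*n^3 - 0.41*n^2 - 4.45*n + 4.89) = 1.77*n^5 + 1.7*n^4 + 1.98*n^3 - 0.11*n^2 + 4.37*n - 3.58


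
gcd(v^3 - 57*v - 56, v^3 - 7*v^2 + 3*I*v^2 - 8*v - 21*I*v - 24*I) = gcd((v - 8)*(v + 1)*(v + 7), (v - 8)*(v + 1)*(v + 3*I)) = v^2 - 7*v - 8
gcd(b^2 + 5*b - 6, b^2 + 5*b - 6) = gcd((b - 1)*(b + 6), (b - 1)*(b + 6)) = b^2 + 5*b - 6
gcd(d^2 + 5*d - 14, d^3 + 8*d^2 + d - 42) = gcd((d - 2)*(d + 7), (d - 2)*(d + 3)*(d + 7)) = d^2 + 5*d - 14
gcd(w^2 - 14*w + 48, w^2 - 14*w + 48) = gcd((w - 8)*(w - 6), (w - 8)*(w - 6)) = w^2 - 14*w + 48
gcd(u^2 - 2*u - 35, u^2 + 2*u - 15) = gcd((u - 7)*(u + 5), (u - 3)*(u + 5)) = u + 5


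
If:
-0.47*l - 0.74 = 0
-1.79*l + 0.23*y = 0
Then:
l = -1.57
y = -12.25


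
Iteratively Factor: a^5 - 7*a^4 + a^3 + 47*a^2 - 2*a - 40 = (a + 1)*(a^4 - 8*a^3 + 9*a^2 + 38*a - 40) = (a - 4)*(a + 1)*(a^3 - 4*a^2 - 7*a + 10) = (a - 4)*(a + 1)*(a + 2)*(a^2 - 6*a + 5) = (a - 5)*(a - 4)*(a + 1)*(a + 2)*(a - 1)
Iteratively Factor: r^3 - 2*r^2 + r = (r - 1)*(r^2 - r) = (r - 1)^2*(r)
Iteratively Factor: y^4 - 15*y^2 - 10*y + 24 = (y - 1)*(y^3 + y^2 - 14*y - 24) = (y - 1)*(y + 2)*(y^2 - y - 12) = (y - 1)*(y + 2)*(y + 3)*(y - 4)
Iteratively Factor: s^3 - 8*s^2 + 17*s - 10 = (s - 1)*(s^2 - 7*s + 10) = (s - 5)*(s - 1)*(s - 2)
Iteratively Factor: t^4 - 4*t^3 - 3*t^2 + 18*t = (t - 3)*(t^3 - t^2 - 6*t) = t*(t - 3)*(t^2 - t - 6) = t*(t - 3)*(t + 2)*(t - 3)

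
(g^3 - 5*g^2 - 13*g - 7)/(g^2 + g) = g - 6 - 7/g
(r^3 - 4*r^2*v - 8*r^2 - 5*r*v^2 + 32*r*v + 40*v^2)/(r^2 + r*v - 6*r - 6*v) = (r^2 - 5*r*v - 8*r + 40*v)/(r - 6)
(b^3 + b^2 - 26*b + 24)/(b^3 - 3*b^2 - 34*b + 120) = (b - 1)/(b - 5)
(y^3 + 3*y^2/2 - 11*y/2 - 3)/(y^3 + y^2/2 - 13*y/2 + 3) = (2*y + 1)/(2*y - 1)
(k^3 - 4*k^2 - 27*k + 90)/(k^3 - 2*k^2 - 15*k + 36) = (k^2 - k - 30)/(k^2 + k - 12)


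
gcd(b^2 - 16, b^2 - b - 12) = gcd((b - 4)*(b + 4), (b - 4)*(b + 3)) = b - 4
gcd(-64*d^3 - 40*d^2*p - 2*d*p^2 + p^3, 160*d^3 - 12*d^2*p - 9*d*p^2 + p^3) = -32*d^2 - 4*d*p + p^2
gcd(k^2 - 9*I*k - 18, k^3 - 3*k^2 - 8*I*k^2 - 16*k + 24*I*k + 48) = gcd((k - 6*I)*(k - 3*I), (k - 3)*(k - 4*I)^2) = 1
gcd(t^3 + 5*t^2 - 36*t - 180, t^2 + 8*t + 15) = t + 5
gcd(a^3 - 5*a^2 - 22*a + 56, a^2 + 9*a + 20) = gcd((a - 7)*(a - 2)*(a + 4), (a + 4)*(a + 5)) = a + 4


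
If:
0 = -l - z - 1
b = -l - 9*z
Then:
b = 1 - 8*z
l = -z - 1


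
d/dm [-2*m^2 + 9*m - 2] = 9 - 4*m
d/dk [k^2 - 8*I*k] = 2*k - 8*I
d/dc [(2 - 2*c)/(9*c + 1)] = -20/(9*c + 1)^2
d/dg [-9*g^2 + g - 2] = 1 - 18*g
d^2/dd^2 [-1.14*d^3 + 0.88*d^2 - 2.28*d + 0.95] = 1.76 - 6.84*d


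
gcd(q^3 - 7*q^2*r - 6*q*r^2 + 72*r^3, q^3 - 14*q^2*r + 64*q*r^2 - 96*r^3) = q^2 - 10*q*r + 24*r^2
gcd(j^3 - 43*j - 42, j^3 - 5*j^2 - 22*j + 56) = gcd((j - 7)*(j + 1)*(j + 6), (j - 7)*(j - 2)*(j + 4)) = j - 7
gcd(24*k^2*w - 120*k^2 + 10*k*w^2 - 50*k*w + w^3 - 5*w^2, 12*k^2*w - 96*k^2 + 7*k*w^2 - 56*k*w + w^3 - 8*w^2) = 4*k + w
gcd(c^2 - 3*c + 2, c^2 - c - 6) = 1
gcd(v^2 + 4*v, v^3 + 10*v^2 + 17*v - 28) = v + 4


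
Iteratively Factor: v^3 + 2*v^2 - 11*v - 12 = (v - 3)*(v^2 + 5*v + 4) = (v - 3)*(v + 4)*(v + 1)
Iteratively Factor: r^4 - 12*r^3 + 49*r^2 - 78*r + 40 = (r - 2)*(r^3 - 10*r^2 + 29*r - 20) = (r - 2)*(r - 1)*(r^2 - 9*r + 20) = (r - 5)*(r - 2)*(r - 1)*(r - 4)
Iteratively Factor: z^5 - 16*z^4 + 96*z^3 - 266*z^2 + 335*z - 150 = (z - 5)*(z^4 - 11*z^3 + 41*z^2 - 61*z + 30) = (z - 5)*(z - 1)*(z^3 - 10*z^2 + 31*z - 30) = (z - 5)^2*(z - 1)*(z^2 - 5*z + 6) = (z - 5)^2*(z - 2)*(z - 1)*(z - 3)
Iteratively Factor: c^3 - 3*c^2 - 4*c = (c + 1)*(c^2 - 4*c) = c*(c + 1)*(c - 4)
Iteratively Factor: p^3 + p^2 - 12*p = (p - 3)*(p^2 + 4*p) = p*(p - 3)*(p + 4)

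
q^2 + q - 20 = (q - 4)*(q + 5)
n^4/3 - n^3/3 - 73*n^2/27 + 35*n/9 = n*(n/3 + 1)*(n - 7/3)*(n - 5/3)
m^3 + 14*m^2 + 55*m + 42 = (m + 1)*(m + 6)*(m + 7)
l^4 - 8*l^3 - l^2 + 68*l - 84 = (l - 7)*(l - 2)^2*(l + 3)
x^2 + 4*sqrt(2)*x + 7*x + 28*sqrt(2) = (x + 7)*(x + 4*sqrt(2))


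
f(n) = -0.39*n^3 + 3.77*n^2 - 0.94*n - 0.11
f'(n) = -1.17*n^2 + 7.54*n - 0.94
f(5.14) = 41.70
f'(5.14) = 6.90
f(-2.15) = 23.21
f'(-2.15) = -22.56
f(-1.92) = 18.35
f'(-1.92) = -19.73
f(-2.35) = 27.98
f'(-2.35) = -25.12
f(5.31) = 42.81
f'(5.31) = 6.11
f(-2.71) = 37.89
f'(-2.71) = -29.97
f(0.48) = 0.26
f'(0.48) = 2.41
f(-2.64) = 35.82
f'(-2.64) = -29.00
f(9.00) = 12.49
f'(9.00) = -27.85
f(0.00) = -0.11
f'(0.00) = -0.94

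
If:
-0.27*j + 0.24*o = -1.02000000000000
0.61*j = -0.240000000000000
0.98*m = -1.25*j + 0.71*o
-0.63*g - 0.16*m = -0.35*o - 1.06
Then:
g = -0.19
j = -0.39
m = -2.90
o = -4.69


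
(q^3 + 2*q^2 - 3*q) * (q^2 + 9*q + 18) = q^5 + 11*q^4 + 33*q^3 + 9*q^2 - 54*q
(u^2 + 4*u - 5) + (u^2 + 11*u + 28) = 2*u^2 + 15*u + 23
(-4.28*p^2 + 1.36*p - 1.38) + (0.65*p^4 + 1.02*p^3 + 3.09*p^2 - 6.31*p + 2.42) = 0.65*p^4 + 1.02*p^3 - 1.19*p^2 - 4.95*p + 1.04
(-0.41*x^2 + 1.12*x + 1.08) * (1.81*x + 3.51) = -0.7421*x^3 + 0.5881*x^2 + 5.886*x + 3.7908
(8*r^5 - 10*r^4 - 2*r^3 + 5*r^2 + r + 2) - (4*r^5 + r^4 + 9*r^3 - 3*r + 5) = 4*r^5 - 11*r^4 - 11*r^3 + 5*r^2 + 4*r - 3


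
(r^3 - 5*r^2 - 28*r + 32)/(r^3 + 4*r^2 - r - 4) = (r - 8)/(r + 1)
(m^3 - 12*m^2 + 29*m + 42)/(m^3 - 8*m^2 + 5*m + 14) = (m - 6)/(m - 2)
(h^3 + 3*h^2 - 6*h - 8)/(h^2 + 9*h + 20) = (h^2 - h - 2)/(h + 5)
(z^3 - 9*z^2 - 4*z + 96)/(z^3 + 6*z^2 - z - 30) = (z^2 - 12*z + 32)/(z^2 + 3*z - 10)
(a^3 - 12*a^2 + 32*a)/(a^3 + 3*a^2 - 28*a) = (a - 8)/(a + 7)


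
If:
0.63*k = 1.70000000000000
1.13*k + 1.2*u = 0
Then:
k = 2.70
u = -2.54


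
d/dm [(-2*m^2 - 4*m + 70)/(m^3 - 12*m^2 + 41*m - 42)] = 2*(m^4 + 4*m^3 - 170*m^2 + 924*m - 1351)/(m^6 - 24*m^5 + 226*m^4 - 1068*m^3 + 2689*m^2 - 3444*m + 1764)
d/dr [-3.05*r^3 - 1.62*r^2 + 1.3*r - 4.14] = -9.15*r^2 - 3.24*r + 1.3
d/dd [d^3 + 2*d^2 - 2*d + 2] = 3*d^2 + 4*d - 2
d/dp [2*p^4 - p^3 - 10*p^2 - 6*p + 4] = 8*p^3 - 3*p^2 - 20*p - 6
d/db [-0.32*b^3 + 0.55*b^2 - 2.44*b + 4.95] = -0.96*b^2 + 1.1*b - 2.44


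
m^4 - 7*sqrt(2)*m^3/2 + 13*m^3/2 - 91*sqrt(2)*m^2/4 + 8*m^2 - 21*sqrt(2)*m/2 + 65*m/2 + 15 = (m + 1/2)*(m + 6)*(m - 5*sqrt(2)/2)*(m - sqrt(2))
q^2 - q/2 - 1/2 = (q - 1)*(q + 1/2)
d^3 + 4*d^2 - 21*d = d*(d - 3)*(d + 7)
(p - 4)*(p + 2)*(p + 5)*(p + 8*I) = p^4 + 3*p^3 + 8*I*p^3 - 18*p^2 + 24*I*p^2 - 40*p - 144*I*p - 320*I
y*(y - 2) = y^2 - 2*y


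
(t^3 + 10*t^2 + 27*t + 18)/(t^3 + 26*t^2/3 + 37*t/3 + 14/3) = 3*(t^2 + 9*t + 18)/(3*t^2 + 23*t + 14)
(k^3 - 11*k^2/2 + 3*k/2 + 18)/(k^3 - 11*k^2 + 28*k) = (2*k^2 - 3*k - 9)/(2*k*(k - 7))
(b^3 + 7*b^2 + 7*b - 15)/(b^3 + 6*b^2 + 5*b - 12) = (b + 5)/(b + 4)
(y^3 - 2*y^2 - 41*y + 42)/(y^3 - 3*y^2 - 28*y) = (y^2 + 5*y - 6)/(y*(y + 4))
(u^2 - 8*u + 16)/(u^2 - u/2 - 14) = 2*(u - 4)/(2*u + 7)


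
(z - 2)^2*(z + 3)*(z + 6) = z^4 + 5*z^3 - 14*z^2 - 36*z + 72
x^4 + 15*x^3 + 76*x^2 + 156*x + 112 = (x + 2)^2*(x + 4)*(x + 7)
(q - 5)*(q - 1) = q^2 - 6*q + 5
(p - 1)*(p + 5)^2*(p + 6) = p^4 + 15*p^3 + 69*p^2 + 65*p - 150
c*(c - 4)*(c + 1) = c^3 - 3*c^2 - 4*c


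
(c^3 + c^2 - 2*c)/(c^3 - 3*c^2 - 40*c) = (-c^2 - c + 2)/(-c^2 + 3*c + 40)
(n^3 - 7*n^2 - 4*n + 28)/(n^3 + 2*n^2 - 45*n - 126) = (n^2 - 4)/(n^2 + 9*n + 18)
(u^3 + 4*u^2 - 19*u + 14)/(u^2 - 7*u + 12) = (u^3 + 4*u^2 - 19*u + 14)/(u^2 - 7*u + 12)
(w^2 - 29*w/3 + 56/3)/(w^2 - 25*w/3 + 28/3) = (3*w - 8)/(3*w - 4)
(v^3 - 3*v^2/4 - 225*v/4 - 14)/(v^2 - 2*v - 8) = (-4*v^3 + 3*v^2 + 225*v + 56)/(4*(-v^2 + 2*v + 8))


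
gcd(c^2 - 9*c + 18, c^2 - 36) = c - 6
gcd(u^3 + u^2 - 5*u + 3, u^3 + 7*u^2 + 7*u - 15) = u^2 + 2*u - 3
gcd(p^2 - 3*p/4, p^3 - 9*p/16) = p^2 - 3*p/4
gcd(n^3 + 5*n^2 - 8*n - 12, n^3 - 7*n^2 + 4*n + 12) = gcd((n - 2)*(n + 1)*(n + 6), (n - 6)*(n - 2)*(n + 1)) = n^2 - n - 2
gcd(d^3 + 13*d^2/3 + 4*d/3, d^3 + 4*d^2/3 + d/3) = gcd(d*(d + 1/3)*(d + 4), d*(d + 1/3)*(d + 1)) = d^2 + d/3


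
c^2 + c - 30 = (c - 5)*(c + 6)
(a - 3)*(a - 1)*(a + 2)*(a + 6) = a^4 + 4*a^3 - 17*a^2 - 24*a + 36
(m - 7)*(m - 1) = m^2 - 8*m + 7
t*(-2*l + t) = -2*l*t + t^2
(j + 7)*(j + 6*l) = j^2 + 6*j*l + 7*j + 42*l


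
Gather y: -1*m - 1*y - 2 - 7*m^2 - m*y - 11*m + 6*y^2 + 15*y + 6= -7*m^2 - 12*m + 6*y^2 + y*(14 - m) + 4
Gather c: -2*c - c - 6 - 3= -3*c - 9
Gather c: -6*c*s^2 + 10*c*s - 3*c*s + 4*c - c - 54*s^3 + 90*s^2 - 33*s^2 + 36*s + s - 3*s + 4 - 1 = c*(-6*s^2 + 7*s + 3) - 54*s^3 + 57*s^2 + 34*s + 3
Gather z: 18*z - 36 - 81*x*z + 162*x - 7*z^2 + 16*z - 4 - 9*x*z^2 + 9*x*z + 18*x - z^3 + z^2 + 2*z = 180*x - z^3 + z^2*(-9*x - 6) + z*(36 - 72*x) - 40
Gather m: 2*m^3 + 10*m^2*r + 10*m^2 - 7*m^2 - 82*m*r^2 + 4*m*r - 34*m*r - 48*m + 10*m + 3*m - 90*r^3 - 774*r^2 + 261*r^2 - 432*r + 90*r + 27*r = 2*m^3 + m^2*(10*r + 3) + m*(-82*r^2 - 30*r - 35) - 90*r^3 - 513*r^2 - 315*r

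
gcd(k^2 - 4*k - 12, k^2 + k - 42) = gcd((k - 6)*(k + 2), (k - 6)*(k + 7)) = k - 6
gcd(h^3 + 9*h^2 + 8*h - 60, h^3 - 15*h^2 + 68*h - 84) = h - 2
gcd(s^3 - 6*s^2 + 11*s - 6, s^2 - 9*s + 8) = s - 1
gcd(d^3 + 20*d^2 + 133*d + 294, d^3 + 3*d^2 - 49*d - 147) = d + 7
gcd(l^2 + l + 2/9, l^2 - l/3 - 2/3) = l + 2/3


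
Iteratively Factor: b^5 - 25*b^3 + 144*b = (b)*(b^4 - 25*b^2 + 144) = b*(b - 4)*(b^3 + 4*b^2 - 9*b - 36) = b*(b - 4)*(b + 4)*(b^2 - 9) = b*(b - 4)*(b - 3)*(b + 4)*(b + 3)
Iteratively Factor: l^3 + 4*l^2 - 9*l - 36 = (l - 3)*(l^2 + 7*l + 12) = (l - 3)*(l + 4)*(l + 3)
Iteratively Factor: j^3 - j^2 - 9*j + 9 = (j - 3)*(j^2 + 2*j - 3) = (j - 3)*(j - 1)*(j + 3)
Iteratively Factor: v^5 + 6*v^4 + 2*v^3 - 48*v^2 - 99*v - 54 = (v + 1)*(v^4 + 5*v^3 - 3*v^2 - 45*v - 54) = (v + 1)*(v + 2)*(v^3 + 3*v^2 - 9*v - 27) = (v + 1)*(v + 2)*(v + 3)*(v^2 - 9) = (v + 1)*(v + 2)*(v + 3)^2*(v - 3)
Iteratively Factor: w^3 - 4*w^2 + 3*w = (w - 3)*(w^2 - w) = w*(w - 3)*(w - 1)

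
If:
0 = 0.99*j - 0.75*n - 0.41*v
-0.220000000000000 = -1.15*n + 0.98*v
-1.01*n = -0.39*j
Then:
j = -0.18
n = -0.07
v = -0.31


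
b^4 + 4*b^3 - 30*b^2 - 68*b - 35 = (b - 5)*(b + 1)^2*(b + 7)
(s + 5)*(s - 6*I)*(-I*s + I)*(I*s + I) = s^4 + 5*s^3 - 6*I*s^3 - s^2 - 30*I*s^2 - 5*s + 6*I*s + 30*I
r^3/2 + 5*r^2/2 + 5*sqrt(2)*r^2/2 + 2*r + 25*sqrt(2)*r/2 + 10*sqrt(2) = (r/2 + 1/2)*(r + 4)*(r + 5*sqrt(2))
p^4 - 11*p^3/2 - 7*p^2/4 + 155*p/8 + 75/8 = (p - 5)*(p - 5/2)*(p + 1/2)*(p + 3/2)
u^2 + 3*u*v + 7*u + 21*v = (u + 7)*(u + 3*v)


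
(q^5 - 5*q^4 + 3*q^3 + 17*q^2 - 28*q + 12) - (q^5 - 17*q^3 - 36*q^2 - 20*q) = -5*q^4 + 20*q^3 + 53*q^2 - 8*q + 12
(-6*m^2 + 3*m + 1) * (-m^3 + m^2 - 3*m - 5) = 6*m^5 - 9*m^4 + 20*m^3 + 22*m^2 - 18*m - 5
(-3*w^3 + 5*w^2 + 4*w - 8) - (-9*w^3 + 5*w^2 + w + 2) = 6*w^3 + 3*w - 10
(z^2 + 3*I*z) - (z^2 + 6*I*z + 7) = -3*I*z - 7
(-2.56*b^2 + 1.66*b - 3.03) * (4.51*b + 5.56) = -11.5456*b^3 - 6.747*b^2 - 4.4357*b - 16.8468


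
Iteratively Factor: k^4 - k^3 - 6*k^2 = (k + 2)*(k^3 - 3*k^2) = (k - 3)*(k + 2)*(k^2) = k*(k - 3)*(k + 2)*(k)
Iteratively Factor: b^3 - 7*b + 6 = (b - 2)*(b^2 + 2*b - 3) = (b - 2)*(b + 3)*(b - 1)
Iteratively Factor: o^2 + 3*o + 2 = (o + 1)*(o + 2)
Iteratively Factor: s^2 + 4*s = (s + 4)*(s)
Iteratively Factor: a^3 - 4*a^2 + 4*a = (a - 2)*(a^2 - 2*a) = a*(a - 2)*(a - 2)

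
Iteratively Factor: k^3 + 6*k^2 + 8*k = (k + 4)*(k^2 + 2*k) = (k + 2)*(k + 4)*(k)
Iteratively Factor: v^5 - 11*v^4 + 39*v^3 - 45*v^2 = (v - 5)*(v^4 - 6*v^3 + 9*v^2) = (v - 5)*(v - 3)*(v^3 - 3*v^2) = v*(v - 5)*(v - 3)*(v^2 - 3*v) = v*(v - 5)*(v - 3)^2*(v)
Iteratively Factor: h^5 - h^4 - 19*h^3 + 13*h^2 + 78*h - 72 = (h - 1)*(h^4 - 19*h^2 - 6*h + 72) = (h - 4)*(h - 1)*(h^3 + 4*h^2 - 3*h - 18) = (h - 4)*(h - 1)*(h + 3)*(h^2 + h - 6) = (h - 4)*(h - 1)*(h + 3)^2*(h - 2)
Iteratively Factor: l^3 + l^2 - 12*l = (l - 3)*(l^2 + 4*l) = l*(l - 3)*(l + 4)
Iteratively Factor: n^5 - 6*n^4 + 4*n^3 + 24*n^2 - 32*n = (n - 2)*(n^4 - 4*n^3 - 4*n^2 + 16*n) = (n - 4)*(n - 2)*(n^3 - 4*n) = n*(n - 4)*(n - 2)*(n^2 - 4) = n*(n - 4)*(n - 2)^2*(n + 2)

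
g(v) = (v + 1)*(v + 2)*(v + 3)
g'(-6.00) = 47.00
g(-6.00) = -60.00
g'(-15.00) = 506.00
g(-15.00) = -2184.00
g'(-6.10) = 49.43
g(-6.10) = -64.82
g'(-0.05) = 10.41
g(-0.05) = 5.46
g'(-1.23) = 0.78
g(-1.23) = -0.31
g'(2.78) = 67.55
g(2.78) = 104.44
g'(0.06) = 11.73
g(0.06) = 6.68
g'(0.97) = 25.46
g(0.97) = 23.23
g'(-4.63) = 19.75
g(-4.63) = -15.56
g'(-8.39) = 121.50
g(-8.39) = -254.53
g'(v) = (v + 1)*(v + 2) + (v + 1)*(v + 3) + (v + 2)*(v + 3)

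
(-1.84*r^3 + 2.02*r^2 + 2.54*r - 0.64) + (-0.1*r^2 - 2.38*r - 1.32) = -1.84*r^3 + 1.92*r^2 + 0.16*r - 1.96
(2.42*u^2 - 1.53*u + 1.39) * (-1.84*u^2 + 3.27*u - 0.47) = -4.4528*u^4 + 10.7286*u^3 - 8.6981*u^2 + 5.2644*u - 0.6533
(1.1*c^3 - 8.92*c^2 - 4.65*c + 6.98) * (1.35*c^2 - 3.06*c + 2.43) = 1.485*c^5 - 15.408*c^4 + 23.6907*c^3 + 1.9764*c^2 - 32.6583*c + 16.9614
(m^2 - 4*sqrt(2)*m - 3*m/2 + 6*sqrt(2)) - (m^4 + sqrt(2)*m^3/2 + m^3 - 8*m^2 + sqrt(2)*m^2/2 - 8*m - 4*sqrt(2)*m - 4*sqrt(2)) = -m^4 - m^3 - sqrt(2)*m^3/2 - sqrt(2)*m^2/2 + 9*m^2 + 13*m/2 + 10*sqrt(2)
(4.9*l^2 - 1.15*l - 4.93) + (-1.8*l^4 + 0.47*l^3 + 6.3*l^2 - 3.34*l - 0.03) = -1.8*l^4 + 0.47*l^3 + 11.2*l^2 - 4.49*l - 4.96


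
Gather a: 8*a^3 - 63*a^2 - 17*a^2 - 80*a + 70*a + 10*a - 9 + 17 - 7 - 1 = 8*a^3 - 80*a^2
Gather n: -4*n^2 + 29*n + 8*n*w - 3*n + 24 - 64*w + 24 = -4*n^2 + n*(8*w + 26) - 64*w + 48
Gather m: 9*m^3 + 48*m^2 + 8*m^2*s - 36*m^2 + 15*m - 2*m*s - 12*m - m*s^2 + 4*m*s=9*m^3 + m^2*(8*s + 12) + m*(-s^2 + 2*s + 3)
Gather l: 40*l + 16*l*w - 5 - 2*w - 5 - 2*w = l*(16*w + 40) - 4*w - 10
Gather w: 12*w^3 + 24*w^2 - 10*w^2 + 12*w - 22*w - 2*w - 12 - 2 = 12*w^3 + 14*w^2 - 12*w - 14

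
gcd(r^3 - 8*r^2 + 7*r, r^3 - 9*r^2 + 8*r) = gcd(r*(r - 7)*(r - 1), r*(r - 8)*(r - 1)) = r^2 - r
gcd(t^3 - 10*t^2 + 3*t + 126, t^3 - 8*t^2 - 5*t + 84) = t^2 - 4*t - 21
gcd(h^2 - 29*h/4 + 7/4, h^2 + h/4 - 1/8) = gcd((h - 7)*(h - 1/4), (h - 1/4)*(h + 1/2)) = h - 1/4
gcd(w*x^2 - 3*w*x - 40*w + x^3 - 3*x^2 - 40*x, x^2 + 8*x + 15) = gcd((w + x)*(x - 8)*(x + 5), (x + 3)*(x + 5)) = x + 5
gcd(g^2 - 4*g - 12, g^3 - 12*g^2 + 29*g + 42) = g - 6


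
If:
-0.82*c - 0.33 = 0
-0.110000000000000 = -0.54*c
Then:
No Solution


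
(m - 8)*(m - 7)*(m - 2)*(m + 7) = m^4 - 10*m^3 - 33*m^2 + 490*m - 784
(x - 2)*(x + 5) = x^2 + 3*x - 10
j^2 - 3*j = j*(j - 3)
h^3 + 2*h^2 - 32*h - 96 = (h - 6)*(h + 4)^2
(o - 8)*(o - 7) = o^2 - 15*o + 56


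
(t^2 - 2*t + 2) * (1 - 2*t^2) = -2*t^4 + 4*t^3 - 3*t^2 - 2*t + 2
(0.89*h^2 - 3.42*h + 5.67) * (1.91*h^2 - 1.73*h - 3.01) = 1.6999*h^4 - 8.0719*h^3 + 14.0674*h^2 + 0.485099999999999*h - 17.0667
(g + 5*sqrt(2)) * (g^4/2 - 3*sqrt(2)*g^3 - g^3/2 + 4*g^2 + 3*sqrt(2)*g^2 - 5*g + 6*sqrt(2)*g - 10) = g^5/2 - sqrt(2)*g^4/2 - g^4/2 - 26*g^3 + sqrt(2)*g^3/2 + 25*g^2 + 26*sqrt(2)*g^2 - 25*sqrt(2)*g + 50*g - 50*sqrt(2)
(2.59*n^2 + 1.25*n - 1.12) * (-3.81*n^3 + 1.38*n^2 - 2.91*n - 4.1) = -9.8679*n^5 - 1.1883*n^4 - 1.5447*n^3 - 15.8021*n^2 - 1.8658*n + 4.592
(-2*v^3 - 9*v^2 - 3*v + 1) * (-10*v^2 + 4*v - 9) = 20*v^5 + 82*v^4 + 12*v^3 + 59*v^2 + 31*v - 9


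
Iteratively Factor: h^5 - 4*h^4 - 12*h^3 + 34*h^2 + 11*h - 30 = (h - 2)*(h^4 - 2*h^3 - 16*h^2 + 2*h + 15) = (h - 2)*(h - 1)*(h^3 - h^2 - 17*h - 15) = (h - 2)*(h - 1)*(h + 3)*(h^2 - 4*h - 5) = (h - 5)*(h - 2)*(h - 1)*(h + 3)*(h + 1)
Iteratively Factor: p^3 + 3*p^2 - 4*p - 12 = (p - 2)*(p^2 + 5*p + 6) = (p - 2)*(p + 2)*(p + 3)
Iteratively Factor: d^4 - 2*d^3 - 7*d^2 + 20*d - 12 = (d + 3)*(d^3 - 5*d^2 + 8*d - 4) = (d - 2)*(d + 3)*(d^2 - 3*d + 2) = (d - 2)*(d - 1)*(d + 3)*(d - 2)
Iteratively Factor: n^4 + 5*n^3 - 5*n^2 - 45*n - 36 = (n + 4)*(n^3 + n^2 - 9*n - 9) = (n + 3)*(n + 4)*(n^2 - 2*n - 3) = (n - 3)*(n + 3)*(n + 4)*(n + 1)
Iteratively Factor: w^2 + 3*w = (w + 3)*(w)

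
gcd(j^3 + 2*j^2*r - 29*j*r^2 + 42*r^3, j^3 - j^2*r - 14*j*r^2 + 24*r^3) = j^2 - 5*j*r + 6*r^2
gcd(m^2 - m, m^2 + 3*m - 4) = m - 1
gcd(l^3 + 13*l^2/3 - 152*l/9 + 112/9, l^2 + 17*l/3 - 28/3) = l^2 + 17*l/3 - 28/3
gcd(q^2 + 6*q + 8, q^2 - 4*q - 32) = q + 4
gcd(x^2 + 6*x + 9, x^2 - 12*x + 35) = 1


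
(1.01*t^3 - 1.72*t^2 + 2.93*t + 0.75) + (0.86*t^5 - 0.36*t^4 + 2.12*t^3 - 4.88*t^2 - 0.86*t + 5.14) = 0.86*t^5 - 0.36*t^4 + 3.13*t^3 - 6.6*t^2 + 2.07*t + 5.89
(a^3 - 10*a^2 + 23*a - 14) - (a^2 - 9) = a^3 - 11*a^2 + 23*a - 5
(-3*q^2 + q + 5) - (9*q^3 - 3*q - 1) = -9*q^3 - 3*q^2 + 4*q + 6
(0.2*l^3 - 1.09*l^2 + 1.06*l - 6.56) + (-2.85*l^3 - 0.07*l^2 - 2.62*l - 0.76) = -2.65*l^3 - 1.16*l^2 - 1.56*l - 7.32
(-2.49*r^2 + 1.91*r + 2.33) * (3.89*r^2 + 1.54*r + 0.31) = -9.6861*r^4 + 3.5953*r^3 + 11.2332*r^2 + 4.1803*r + 0.7223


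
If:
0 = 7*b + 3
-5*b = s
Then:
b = -3/7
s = 15/7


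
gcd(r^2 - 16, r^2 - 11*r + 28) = r - 4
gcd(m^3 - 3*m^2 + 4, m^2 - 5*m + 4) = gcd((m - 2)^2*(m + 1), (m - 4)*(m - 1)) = 1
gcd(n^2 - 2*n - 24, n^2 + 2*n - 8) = n + 4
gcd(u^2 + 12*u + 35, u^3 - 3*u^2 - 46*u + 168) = u + 7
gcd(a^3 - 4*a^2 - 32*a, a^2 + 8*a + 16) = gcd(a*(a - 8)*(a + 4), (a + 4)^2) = a + 4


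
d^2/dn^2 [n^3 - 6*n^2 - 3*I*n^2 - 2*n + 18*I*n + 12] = 6*n - 12 - 6*I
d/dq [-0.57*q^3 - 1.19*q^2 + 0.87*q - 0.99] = -1.71*q^2 - 2.38*q + 0.87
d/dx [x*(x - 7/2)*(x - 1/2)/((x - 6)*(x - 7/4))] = 2*(8*x^4 - 124*x^3 + 486*x^2 - 672*x + 147)/(16*x^4 - 248*x^3 + 1297*x^2 - 2604*x + 1764)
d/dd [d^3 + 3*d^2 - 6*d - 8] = 3*d^2 + 6*d - 6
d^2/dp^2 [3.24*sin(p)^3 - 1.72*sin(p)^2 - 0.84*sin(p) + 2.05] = -29.16*sin(p)^3 + 6.88*sin(p)^2 + 20.28*sin(p) - 3.44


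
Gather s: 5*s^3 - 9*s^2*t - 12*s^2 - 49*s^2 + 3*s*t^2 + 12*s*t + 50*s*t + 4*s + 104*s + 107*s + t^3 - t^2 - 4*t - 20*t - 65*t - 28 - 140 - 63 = 5*s^3 + s^2*(-9*t - 61) + s*(3*t^2 + 62*t + 215) + t^3 - t^2 - 89*t - 231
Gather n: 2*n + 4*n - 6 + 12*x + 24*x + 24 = 6*n + 36*x + 18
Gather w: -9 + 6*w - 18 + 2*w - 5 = 8*w - 32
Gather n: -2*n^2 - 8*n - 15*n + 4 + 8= -2*n^2 - 23*n + 12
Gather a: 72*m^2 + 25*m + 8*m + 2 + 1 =72*m^2 + 33*m + 3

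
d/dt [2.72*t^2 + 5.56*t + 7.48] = 5.44*t + 5.56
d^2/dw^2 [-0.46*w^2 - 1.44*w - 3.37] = -0.920000000000000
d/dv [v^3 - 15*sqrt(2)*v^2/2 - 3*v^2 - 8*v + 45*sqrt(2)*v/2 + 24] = 3*v^2 - 15*sqrt(2)*v - 6*v - 8 + 45*sqrt(2)/2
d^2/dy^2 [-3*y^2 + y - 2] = -6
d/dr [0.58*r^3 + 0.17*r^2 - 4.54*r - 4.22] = 1.74*r^2 + 0.34*r - 4.54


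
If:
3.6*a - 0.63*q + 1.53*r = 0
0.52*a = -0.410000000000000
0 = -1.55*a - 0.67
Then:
No Solution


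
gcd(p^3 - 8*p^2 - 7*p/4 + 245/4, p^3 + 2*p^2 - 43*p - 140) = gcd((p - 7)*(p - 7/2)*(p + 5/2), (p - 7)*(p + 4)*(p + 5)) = p - 7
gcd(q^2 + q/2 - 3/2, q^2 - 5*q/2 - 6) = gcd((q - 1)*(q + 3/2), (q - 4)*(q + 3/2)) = q + 3/2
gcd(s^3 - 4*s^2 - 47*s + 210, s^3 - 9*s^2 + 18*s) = s - 6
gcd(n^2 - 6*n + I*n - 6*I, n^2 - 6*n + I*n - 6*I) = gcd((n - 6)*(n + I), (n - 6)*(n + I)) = n^2 + n*(-6 + I) - 6*I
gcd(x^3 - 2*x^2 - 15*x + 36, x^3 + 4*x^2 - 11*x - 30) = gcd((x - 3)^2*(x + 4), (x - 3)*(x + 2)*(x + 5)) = x - 3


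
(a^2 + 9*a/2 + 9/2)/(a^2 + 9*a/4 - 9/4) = 2*(2*a + 3)/(4*a - 3)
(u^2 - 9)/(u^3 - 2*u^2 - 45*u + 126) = (u + 3)/(u^2 + u - 42)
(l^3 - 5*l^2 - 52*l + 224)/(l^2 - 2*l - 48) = (l^2 + 3*l - 28)/(l + 6)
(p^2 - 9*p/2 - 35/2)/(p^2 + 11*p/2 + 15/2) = (p - 7)/(p + 3)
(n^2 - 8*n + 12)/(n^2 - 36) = (n - 2)/(n + 6)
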